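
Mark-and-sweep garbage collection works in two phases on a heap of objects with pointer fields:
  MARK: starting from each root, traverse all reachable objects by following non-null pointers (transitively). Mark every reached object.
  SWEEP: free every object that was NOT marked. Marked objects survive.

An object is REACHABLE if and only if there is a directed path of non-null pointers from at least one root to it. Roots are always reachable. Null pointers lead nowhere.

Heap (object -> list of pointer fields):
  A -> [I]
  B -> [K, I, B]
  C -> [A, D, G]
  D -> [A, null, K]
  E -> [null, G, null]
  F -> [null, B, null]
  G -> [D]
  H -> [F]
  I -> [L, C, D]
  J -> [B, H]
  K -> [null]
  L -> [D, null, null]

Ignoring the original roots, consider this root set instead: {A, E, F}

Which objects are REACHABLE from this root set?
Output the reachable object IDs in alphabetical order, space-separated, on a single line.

Roots: A E F
Mark A: refs=I, marked=A
Mark E: refs=null G null, marked=A E
Mark F: refs=null B null, marked=A E F
Mark I: refs=L C D, marked=A E F I
Mark G: refs=D, marked=A E F G I
Mark B: refs=K I B, marked=A B E F G I
Mark L: refs=D null null, marked=A B E F G I L
Mark C: refs=A D G, marked=A B C E F G I L
Mark D: refs=A null K, marked=A B C D E F G I L
Mark K: refs=null, marked=A B C D E F G I K L
Unmarked (collected): H J

Answer: A B C D E F G I K L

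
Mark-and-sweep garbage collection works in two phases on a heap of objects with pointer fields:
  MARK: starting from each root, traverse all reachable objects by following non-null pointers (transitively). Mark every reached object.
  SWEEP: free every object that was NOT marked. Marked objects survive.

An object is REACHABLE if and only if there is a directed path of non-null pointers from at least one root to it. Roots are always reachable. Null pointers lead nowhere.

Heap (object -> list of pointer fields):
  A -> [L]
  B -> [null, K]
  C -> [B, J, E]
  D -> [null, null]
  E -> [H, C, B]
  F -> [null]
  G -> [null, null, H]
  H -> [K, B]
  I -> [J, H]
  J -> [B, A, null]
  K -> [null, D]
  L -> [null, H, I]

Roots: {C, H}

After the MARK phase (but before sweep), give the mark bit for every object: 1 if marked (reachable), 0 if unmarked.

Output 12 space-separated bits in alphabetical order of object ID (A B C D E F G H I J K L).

Answer: 1 1 1 1 1 0 0 1 1 1 1 1

Derivation:
Roots: C H
Mark C: refs=B J E, marked=C
Mark H: refs=K B, marked=C H
Mark B: refs=null K, marked=B C H
Mark J: refs=B A null, marked=B C H J
Mark E: refs=H C B, marked=B C E H J
Mark K: refs=null D, marked=B C E H J K
Mark A: refs=L, marked=A B C E H J K
Mark D: refs=null null, marked=A B C D E H J K
Mark L: refs=null H I, marked=A B C D E H J K L
Mark I: refs=J H, marked=A B C D E H I J K L
Unmarked (collected): F G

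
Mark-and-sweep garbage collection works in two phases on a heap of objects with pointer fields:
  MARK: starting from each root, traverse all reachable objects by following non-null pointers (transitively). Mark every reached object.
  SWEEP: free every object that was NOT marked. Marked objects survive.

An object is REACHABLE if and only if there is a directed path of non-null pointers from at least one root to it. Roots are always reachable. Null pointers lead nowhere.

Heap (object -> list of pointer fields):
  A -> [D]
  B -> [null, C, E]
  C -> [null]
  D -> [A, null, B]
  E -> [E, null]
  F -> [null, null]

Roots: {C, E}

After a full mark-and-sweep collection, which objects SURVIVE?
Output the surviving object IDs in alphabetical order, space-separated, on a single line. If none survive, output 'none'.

Roots: C E
Mark C: refs=null, marked=C
Mark E: refs=E null, marked=C E
Unmarked (collected): A B D F

Answer: C E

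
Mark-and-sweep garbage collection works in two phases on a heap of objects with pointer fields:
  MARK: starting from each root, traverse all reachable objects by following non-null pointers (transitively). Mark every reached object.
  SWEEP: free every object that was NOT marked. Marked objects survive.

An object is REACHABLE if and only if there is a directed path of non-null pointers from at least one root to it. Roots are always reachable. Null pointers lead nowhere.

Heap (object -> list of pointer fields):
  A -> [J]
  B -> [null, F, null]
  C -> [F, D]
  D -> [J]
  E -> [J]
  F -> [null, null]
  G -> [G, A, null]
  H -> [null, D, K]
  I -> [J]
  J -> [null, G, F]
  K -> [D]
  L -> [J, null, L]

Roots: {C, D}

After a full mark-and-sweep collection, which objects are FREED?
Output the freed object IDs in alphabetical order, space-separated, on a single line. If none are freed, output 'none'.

Answer: B E H I K L

Derivation:
Roots: C D
Mark C: refs=F D, marked=C
Mark D: refs=J, marked=C D
Mark F: refs=null null, marked=C D F
Mark J: refs=null G F, marked=C D F J
Mark G: refs=G A null, marked=C D F G J
Mark A: refs=J, marked=A C D F G J
Unmarked (collected): B E H I K L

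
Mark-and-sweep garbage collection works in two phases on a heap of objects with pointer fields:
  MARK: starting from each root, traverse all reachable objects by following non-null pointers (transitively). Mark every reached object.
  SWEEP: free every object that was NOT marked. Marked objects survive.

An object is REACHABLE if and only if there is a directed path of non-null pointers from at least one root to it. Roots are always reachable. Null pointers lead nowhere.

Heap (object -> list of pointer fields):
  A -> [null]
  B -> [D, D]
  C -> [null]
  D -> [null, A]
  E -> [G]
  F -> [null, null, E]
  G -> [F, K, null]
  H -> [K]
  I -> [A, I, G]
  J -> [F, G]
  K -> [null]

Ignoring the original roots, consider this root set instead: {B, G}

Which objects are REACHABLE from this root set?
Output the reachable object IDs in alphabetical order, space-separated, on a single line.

Roots: B G
Mark B: refs=D D, marked=B
Mark G: refs=F K null, marked=B G
Mark D: refs=null A, marked=B D G
Mark F: refs=null null E, marked=B D F G
Mark K: refs=null, marked=B D F G K
Mark A: refs=null, marked=A B D F G K
Mark E: refs=G, marked=A B D E F G K
Unmarked (collected): C H I J

Answer: A B D E F G K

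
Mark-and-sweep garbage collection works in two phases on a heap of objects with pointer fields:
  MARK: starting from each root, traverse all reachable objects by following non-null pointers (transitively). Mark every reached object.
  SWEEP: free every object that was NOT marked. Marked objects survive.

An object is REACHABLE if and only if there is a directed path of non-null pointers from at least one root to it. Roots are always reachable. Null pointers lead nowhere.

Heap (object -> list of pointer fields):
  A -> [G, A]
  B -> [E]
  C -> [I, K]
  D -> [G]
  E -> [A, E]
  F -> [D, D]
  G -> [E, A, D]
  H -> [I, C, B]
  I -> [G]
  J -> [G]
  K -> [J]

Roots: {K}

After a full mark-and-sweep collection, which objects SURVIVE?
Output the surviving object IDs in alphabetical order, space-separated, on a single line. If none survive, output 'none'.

Answer: A D E G J K

Derivation:
Roots: K
Mark K: refs=J, marked=K
Mark J: refs=G, marked=J K
Mark G: refs=E A D, marked=G J K
Mark E: refs=A E, marked=E G J K
Mark A: refs=G A, marked=A E G J K
Mark D: refs=G, marked=A D E G J K
Unmarked (collected): B C F H I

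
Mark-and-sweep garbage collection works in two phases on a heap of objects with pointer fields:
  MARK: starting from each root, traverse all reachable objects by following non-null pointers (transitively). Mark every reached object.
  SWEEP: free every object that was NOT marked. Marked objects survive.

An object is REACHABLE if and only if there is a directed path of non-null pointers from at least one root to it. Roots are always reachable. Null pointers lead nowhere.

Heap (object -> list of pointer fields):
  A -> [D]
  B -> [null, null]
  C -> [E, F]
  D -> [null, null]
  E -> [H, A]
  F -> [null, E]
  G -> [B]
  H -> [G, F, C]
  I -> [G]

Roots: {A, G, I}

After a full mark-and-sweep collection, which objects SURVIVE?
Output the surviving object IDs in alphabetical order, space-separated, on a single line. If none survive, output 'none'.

Answer: A B D G I

Derivation:
Roots: A G I
Mark A: refs=D, marked=A
Mark G: refs=B, marked=A G
Mark I: refs=G, marked=A G I
Mark D: refs=null null, marked=A D G I
Mark B: refs=null null, marked=A B D G I
Unmarked (collected): C E F H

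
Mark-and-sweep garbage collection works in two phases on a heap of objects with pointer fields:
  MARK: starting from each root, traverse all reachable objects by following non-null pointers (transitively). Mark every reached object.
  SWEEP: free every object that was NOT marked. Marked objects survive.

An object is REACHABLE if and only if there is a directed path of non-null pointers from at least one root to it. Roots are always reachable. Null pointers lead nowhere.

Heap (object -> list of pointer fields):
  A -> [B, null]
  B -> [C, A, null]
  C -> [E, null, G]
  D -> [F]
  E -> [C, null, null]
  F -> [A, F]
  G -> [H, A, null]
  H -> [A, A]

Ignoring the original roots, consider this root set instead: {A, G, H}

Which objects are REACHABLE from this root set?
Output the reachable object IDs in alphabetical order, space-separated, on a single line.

Answer: A B C E G H

Derivation:
Roots: A G H
Mark A: refs=B null, marked=A
Mark G: refs=H A null, marked=A G
Mark H: refs=A A, marked=A G H
Mark B: refs=C A null, marked=A B G H
Mark C: refs=E null G, marked=A B C G H
Mark E: refs=C null null, marked=A B C E G H
Unmarked (collected): D F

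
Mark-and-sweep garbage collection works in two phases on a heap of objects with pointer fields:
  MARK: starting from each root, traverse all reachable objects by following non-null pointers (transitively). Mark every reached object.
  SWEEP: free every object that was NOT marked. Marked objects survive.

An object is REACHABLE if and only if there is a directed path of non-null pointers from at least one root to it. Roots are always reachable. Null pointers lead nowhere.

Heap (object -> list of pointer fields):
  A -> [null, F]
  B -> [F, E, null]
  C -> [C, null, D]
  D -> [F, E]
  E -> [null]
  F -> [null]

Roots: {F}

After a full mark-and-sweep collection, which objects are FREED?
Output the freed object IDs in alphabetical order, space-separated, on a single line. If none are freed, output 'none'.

Roots: F
Mark F: refs=null, marked=F
Unmarked (collected): A B C D E

Answer: A B C D E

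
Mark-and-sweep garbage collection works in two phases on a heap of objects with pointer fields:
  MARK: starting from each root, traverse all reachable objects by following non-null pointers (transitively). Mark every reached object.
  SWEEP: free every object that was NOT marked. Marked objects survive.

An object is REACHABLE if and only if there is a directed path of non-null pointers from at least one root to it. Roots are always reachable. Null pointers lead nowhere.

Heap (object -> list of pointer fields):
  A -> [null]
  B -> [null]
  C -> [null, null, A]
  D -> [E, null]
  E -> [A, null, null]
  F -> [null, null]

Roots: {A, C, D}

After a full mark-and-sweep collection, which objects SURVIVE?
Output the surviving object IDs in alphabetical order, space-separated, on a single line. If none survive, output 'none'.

Roots: A C D
Mark A: refs=null, marked=A
Mark C: refs=null null A, marked=A C
Mark D: refs=E null, marked=A C D
Mark E: refs=A null null, marked=A C D E
Unmarked (collected): B F

Answer: A C D E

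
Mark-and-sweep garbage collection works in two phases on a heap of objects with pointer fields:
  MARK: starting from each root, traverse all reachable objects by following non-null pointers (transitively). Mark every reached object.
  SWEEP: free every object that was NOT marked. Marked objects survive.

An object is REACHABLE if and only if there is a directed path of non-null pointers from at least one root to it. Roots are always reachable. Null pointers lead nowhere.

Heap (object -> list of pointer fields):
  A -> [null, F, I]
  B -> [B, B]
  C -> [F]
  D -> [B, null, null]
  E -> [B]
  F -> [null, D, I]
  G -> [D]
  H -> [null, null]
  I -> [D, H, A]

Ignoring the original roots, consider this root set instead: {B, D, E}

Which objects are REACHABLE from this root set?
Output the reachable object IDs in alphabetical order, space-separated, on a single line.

Answer: B D E

Derivation:
Roots: B D E
Mark B: refs=B B, marked=B
Mark D: refs=B null null, marked=B D
Mark E: refs=B, marked=B D E
Unmarked (collected): A C F G H I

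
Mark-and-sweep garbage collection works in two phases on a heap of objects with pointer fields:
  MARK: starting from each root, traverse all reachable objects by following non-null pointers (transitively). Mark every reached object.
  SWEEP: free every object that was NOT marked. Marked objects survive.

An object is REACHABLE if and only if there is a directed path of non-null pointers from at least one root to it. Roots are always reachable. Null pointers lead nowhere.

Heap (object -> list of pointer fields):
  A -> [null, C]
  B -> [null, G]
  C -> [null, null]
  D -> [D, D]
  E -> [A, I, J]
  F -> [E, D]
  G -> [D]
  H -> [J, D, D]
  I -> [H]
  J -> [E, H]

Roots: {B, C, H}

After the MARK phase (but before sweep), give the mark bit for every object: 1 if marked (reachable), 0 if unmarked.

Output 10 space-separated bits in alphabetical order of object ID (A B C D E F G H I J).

Roots: B C H
Mark B: refs=null G, marked=B
Mark C: refs=null null, marked=B C
Mark H: refs=J D D, marked=B C H
Mark G: refs=D, marked=B C G H
Mark J: refs=E H, marked=B C G H J
Mark D: refs=D D, marked=B C D G H J
Mark E: refs=A I J, marked=B C D E G H J
Mark A: refs=null C, marked=A B C D E G H J
Mark I: refs=H, marked=A B C D E G H I J
Unmarked (collected): F

Answer: 1 1 1 1 1 0 1 1 1 1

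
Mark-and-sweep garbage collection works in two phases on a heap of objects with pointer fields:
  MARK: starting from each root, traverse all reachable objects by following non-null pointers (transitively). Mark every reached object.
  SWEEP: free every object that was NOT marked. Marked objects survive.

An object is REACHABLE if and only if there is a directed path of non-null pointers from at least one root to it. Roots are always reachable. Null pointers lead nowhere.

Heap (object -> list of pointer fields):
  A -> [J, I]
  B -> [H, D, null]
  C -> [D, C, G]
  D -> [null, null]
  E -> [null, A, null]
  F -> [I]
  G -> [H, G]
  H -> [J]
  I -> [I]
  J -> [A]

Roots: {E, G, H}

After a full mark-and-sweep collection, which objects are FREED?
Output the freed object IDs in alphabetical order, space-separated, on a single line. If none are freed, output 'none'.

Answer: B C D F

Derivation:
Roots: E G H
Mark E: refs=null A null, marked=E
Mark G: refs=H G, marked=E G
Mark H: refs=J, marked=E G H
Mark A: refs=J I, marked=A E G H
Mark J: refs=A, marked=A E G H J
Mark I: refs=I, marked=A E G H I J
Unmarked (collected): B C D F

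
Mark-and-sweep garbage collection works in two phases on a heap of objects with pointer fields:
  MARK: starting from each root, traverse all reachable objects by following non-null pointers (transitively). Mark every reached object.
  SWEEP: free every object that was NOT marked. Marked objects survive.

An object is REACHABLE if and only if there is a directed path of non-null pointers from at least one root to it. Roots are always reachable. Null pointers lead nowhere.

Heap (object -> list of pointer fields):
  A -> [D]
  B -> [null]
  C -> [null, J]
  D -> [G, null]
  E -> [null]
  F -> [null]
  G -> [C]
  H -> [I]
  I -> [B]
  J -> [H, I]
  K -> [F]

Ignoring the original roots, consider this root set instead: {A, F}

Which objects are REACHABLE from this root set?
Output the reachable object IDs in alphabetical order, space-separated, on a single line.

Roots: A F
Mark A: refs=D, marked=A
Mark F: refs=null, marked=A F
Mark D: refs=G null, marked=A D F
Mark G: refs=C, marked=A D F G
Mark C: refs=null J, marked=A C D F G
Mark J: refs=H I, marked=A C D F G J
Mark H: refs=I, marked=A C D F G H J
Mark I: refs=B, marked=A C D F G H I J
Mark B: refs=null, marked=A B C D F G H I J
Unmarked (collected): E K

Answer: A B C D F G H I J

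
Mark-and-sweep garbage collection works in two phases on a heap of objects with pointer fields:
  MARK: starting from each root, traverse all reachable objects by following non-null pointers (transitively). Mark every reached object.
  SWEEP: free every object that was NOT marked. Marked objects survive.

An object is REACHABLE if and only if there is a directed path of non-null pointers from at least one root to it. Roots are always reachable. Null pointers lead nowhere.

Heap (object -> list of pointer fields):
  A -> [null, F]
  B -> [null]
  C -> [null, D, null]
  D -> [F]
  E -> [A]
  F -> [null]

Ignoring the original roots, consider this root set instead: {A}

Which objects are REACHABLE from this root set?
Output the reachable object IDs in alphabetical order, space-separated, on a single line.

Answer: A F

Derivation:
Roots: A
Mark A: refs=null F, marked=A
Mark F: refs=null, marked=A F
Unmarked (collected): B C D E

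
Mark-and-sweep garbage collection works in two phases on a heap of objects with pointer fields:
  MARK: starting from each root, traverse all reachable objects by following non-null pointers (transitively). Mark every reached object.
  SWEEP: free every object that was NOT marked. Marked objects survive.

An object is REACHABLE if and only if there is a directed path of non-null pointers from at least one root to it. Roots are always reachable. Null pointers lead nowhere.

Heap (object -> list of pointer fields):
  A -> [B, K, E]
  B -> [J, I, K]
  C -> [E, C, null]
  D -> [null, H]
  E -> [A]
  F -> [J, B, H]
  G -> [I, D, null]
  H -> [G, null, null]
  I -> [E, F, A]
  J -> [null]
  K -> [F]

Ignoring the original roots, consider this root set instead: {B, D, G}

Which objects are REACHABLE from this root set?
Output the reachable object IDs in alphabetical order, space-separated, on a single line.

Roots: B D G
Mark B: refs=J I K, marked=B
Mark D: refs=null H, marked=B D
Mark G: refs=I D null, marked=B D G
Mark J: refs=null, marked=B D G J
Mark I: refs=E F A, marked=B D G I J
Mark K: refs=F, marked=B D G I J K
Mark H: refs=G null null, marked=B D G H I J K
Mark E: refs=A, marked=B D E G H I J K
Mark F: refs=J B H, marked=B D E F G H I J K
Mark A: refs=B K E, marked=A B D E F G H I J K
Unmarked (collected): C

Answer: A B D E F G H I J K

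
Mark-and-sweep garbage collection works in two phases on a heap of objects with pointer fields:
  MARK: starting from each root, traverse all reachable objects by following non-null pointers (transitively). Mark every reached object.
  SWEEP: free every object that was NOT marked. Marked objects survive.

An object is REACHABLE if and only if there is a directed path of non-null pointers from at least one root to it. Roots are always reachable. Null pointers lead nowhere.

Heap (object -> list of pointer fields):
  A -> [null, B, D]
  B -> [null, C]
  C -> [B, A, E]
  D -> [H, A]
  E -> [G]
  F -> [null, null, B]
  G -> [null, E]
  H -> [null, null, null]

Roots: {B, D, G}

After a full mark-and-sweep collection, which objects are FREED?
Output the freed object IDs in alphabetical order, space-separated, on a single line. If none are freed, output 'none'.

Answer: F

Derivation:
Roots: B D G
Mark B: refs=null C, marked=B
Mark D: refs=H A, marked=B D
Mark G: refs=null E, marked=B D G
Mark C: refs=B A E, marked=B C D G
Mark H: refs=null null null, marked=B C D G H
Mark A: refs=null B D, marked=A B C D G H
Mark E: refs=G, marked=A B C D E G H
Unmarked (collected): F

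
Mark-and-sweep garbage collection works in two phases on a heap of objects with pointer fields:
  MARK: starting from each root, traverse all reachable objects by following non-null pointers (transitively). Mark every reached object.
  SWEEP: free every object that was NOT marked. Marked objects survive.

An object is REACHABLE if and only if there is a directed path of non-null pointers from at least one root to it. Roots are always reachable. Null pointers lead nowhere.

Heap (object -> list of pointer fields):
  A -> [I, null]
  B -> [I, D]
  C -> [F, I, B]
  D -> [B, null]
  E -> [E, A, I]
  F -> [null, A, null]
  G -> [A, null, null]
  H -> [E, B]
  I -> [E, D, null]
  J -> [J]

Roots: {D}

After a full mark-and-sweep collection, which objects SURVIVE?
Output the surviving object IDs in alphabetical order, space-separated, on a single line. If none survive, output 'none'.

Answer: A B D E I

Derivation:
Roots: D
Mark D: refs=B null, marked=D
Mark B: refs=I D, marked=B D
Mark I: refs=E D null, marked=B D I
Mark E: refs=E A I, marked=B D E I
Mark A: refs=I null, marked=A B D E I
Unmarked (collected): C F G H J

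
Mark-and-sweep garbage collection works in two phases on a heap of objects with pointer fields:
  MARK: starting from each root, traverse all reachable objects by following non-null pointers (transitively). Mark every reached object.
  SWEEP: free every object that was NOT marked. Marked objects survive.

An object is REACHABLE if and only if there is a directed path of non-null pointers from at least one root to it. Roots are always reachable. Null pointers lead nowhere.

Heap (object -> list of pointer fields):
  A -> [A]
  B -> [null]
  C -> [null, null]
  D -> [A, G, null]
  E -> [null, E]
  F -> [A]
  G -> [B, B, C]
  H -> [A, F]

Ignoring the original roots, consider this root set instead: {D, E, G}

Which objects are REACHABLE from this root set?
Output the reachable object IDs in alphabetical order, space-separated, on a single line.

Answer: A B C D E G

Derivation:
Roots: D E G
Mark D: refs=A G null, marked=D
Mark E: refs=null E, marked=D E
Mark G: refs=B B C, marked=D E G
Mark A: refs=A, marked=A D E G
Mark B: refs=null, marked=A B D E G
Mark C: refs=null null, marked=A B C D E G
Unmarked (collected): F H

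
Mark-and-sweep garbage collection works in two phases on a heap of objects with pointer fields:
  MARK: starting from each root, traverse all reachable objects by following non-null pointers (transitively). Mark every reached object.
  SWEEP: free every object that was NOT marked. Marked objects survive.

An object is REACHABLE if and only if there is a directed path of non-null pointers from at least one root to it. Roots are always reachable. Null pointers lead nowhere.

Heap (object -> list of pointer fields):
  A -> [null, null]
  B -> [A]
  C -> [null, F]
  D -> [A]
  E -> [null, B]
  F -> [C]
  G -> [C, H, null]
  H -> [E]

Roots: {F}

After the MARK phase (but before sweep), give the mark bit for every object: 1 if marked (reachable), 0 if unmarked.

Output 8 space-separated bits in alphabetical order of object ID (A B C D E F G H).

Roots: F
Mark F: refs=C, marked=F
Mark C: refs=null F, marked=C F
Unmarked (collected): A B D E G H

Answer: 0 0 1 0 0 1 0 0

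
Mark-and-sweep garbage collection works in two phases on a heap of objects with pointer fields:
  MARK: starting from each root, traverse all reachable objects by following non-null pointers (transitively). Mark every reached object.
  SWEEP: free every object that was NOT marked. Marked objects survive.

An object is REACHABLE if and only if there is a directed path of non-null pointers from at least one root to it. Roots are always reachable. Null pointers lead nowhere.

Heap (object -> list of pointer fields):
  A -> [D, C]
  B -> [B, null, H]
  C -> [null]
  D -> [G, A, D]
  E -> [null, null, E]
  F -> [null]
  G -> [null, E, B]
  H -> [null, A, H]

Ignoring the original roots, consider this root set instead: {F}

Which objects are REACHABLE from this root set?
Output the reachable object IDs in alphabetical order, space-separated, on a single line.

Roots: F
Mark F: refs=null, marked=F
Unmarked (collected): A B C D E G H

Answer: F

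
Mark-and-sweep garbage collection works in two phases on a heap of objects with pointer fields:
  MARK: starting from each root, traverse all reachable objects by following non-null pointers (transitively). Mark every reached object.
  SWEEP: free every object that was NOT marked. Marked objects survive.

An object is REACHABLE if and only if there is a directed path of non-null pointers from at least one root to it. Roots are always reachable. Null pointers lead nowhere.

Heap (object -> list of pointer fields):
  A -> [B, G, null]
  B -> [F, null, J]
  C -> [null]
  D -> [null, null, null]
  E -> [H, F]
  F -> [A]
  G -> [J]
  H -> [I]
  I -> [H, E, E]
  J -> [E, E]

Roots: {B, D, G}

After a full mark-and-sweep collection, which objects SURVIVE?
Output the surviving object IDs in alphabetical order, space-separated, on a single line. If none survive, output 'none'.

Answer: A B D E F G H I J

Derivation:
Roots: B D G
Mark B: refs=F null J, marked=B
Mark D: refs=null null null, marked=B D
Mark G: refs=J, marked=B D G
Mark F: refs=A, marked=B D F G
Mark J: refs=E E, marked=B D F G J
Mark A: refs=B G null, marked=A B D F G J
Mark E: refs=H F, marked=A B D E F G J
Mark H: refs=I, marked=A B D E F G H J
Mark I: refs=H E E, marked=A B D E F G H I J
Unmarked (collected): C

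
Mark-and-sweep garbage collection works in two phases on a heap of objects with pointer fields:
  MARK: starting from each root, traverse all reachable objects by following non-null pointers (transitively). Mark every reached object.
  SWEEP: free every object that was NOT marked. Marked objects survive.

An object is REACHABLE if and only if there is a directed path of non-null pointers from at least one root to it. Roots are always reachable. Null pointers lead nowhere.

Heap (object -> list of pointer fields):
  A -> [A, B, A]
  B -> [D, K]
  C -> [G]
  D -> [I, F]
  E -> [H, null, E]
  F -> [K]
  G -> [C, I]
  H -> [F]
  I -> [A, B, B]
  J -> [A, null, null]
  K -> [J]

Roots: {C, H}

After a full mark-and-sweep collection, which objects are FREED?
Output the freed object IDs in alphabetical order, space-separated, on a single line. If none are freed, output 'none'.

Roots: C H
Mark C: refs=G, marked=C
Mark H: refs=F, marked=C H
Mark G: refs=C I, marked=C G H
Mark F: refs=K, marked=C F G H
Mark I: refs=A B B, marked=C F G H I
Mark K: refs=J, marked=C F G H I K
Mark A: refs=A B A, marked=A C F G H I K
Mark B: refs=D K, marked=A B C F G H I K
Mark J: refs=A null null, marked=A B C F G H I J K
Mark D: refs=I F, marked=A B C D F G H I J K
Unmarked (collected): E

Answer: E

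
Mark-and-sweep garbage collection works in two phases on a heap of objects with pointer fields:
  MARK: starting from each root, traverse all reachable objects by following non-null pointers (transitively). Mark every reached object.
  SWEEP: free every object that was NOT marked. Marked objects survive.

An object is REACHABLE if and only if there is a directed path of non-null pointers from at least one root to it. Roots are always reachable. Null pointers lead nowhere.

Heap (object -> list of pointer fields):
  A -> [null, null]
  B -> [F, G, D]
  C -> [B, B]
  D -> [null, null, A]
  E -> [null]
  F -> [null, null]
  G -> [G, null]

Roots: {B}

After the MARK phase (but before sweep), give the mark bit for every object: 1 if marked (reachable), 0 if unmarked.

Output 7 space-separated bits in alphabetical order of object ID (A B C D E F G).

Answer: 1 1 0 1 0 1 1

Derivation:
Roots: B
Mark B: refs=F G D, marked=B
Mark F: refs=null null, marked=B F
Mark G: refs=G null, marked=B F G
Mark D: refs=null null A, marked=B D F G
Mark A: refs=null null, marked=A B D F G
Unmarked (collected): C E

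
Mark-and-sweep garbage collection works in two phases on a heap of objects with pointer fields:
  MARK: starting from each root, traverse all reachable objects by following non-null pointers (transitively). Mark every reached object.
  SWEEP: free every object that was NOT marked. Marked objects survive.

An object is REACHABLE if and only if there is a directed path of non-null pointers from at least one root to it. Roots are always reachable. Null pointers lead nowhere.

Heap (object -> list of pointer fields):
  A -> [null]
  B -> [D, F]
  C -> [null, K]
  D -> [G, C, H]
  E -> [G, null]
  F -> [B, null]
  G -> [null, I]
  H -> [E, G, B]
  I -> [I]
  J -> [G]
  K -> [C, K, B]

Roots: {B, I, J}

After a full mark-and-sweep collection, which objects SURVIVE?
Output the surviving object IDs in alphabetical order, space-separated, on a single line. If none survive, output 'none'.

Answer: B C D E F G H I J K

Derivation:
Roots: B I J
Mark B: refs=D F, marked=B
Mark I: refs=I, marked=B I
Mark J: refs=G, marked=B I J
Mark D: refs=G C H, marked=B D I J
Mark F: refs=B null, marked=B D F I J
Mark G: refs=null I, marked=B D F G I J
Mark C: refs=null K, marked=B C D F G I J
Mark H: refs=E G B, marked=B C D F G H I J
Mark K: refs=C K B, marked=B C D F G H I J K
Mark E: refs=G null, marked=B C D E F G H I J K
Unmarked (collected): A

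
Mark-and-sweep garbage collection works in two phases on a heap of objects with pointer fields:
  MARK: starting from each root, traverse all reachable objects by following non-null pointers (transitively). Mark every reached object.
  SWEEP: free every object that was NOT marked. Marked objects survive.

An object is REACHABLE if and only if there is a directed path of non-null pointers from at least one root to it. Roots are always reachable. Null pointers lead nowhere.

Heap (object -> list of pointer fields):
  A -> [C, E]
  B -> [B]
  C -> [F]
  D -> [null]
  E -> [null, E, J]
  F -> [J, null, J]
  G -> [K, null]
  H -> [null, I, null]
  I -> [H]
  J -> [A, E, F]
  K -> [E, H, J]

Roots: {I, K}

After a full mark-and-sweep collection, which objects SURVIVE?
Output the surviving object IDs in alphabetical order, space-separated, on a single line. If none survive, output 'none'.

Answer: A C E F H I J K

Derivation:
Roots: I K
Mark I: refs=H, marked=I
Mark K: refs=E H J, marked=I K
Mark H: refs=null I null, marked=H I K
Mark E: refs=null E J, marked=E H I K
Mark J: refs=A E F, marked=E H I J K
Mark A: refs=C E, marked=A E H I J K
Mark F: refs=J null J, marked=A E F H I J K
Mark C: refs=F, marked=A C E F H I J K
Unmarked (collected): B D G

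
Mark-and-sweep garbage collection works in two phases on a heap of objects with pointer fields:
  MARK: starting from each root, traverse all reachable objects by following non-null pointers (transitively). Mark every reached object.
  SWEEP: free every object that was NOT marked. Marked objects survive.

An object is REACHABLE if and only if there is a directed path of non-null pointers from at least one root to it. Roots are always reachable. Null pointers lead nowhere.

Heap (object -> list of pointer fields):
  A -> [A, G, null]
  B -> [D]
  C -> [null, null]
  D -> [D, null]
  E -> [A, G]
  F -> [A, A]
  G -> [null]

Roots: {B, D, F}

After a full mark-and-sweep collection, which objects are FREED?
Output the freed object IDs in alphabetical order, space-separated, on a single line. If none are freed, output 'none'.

Answer: C E

Derivation:
Roots: B D F
Mark B: refs=D, marked=B
Mark D: refs=D null, marked=B D
Mark F: refs=A A, marked=B D F
Mark A: refs=A G null, marked=A B D F
Mark G: refs=null, marked=A B D F G
Unmarked (collected): C E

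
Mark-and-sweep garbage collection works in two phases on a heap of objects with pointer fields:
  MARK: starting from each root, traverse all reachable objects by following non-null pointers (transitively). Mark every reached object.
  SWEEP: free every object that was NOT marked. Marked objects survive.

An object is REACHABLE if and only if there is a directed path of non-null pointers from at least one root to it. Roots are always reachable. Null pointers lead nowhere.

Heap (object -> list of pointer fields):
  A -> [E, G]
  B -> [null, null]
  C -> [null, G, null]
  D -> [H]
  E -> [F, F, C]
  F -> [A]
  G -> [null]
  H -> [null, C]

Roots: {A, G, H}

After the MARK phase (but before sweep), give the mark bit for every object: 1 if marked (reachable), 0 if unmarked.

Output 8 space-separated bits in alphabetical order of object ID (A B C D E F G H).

Answer: 1 0 1 0 1 1 1 1

Derivation:
Roots: A G H
Mark A: refs=E G, marked=A
Mark G: refs=null, marked=A G
Mark H: refs=null C, marked=A G H
Mark E: refs=F F C, marked=A E G H
Mark C: refs=null G null, marked=A C E G H
Mark F: refs=A, marked=A C E F G H
Unmarked (collected): B D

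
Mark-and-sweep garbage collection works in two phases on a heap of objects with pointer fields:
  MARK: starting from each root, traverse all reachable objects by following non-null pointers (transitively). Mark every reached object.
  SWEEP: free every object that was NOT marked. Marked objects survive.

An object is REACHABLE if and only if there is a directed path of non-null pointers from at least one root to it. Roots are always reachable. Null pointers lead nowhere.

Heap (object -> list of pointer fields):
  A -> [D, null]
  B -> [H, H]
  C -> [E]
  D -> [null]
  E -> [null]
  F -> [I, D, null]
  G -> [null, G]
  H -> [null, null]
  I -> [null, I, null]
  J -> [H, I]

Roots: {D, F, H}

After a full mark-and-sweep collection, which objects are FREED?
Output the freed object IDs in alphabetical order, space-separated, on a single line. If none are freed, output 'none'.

Roots: D F H
Mark D: refs=null, marked=D
Mark F: refs=I D null, marked=D F
Mark H: refs=null null, marked=D F H
Mark I: refs=null I null, marked=D F H I
Unmarked (collected): A B C E G J

Answer: A B C E G J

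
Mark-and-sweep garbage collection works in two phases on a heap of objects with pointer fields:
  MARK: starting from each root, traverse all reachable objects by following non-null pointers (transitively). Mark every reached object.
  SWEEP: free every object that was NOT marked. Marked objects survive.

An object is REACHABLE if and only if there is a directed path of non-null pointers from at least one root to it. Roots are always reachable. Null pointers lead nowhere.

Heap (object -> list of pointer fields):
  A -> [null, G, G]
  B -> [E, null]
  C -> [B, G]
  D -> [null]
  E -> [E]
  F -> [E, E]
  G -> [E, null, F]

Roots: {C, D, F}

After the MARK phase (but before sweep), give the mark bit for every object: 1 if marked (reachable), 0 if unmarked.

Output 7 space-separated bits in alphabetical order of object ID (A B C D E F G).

Answer: 0 1 1 1 1 1 1

Derivation:
Roots: C D F
Mark C: refs=B G, marked=C
Mark D: refs=null, marked=C D
Mark F: refs=E E, marked=C D F
Mark B: refs=E null, marked=B C D F
Mark G: refs=E null F, marked=B C D F G
Mark E: refs=E, marked=B C D E F G
Unmarked (collected): A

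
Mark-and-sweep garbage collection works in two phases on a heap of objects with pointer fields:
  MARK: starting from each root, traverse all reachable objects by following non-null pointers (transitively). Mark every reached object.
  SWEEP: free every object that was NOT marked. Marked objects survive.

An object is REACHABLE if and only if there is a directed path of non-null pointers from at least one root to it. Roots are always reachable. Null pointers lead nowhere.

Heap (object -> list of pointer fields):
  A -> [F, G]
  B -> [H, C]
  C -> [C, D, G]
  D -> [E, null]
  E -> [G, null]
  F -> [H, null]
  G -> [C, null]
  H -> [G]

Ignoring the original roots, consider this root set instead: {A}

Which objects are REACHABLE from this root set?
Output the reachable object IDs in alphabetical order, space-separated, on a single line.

Roots: A
Mark A: refs=F G, marked=A
Mark F: refs=H null, marked=A F
Mark G: refs=C null, marked=A F G
Mark H: refs=G, marked=A F G H
Mark C: refs=C D G, marked=A C F G H
Mark D: refs=E null, marked=A C D F G H
Mark E: refs=G null, marked=A C D E F G H
Unmarked (collected): B

Answer: A C D E F G H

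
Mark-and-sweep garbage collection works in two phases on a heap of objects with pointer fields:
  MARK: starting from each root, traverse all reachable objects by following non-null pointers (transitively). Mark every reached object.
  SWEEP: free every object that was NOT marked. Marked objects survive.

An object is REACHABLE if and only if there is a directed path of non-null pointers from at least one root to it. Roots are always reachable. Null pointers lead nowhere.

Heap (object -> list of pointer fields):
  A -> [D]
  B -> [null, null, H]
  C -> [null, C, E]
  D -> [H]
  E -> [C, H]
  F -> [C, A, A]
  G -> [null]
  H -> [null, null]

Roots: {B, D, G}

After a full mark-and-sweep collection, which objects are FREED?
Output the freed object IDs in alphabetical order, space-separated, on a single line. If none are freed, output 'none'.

Roots: B D G
Mark B: refs=null null H, marked=B
Mark D: refs=H, marked=B D
Mark G: refs=null, marked=B D G
Mark H: refs=null null, marked=B D G H
Unmarked (collected): A C E F

Answer: A C E F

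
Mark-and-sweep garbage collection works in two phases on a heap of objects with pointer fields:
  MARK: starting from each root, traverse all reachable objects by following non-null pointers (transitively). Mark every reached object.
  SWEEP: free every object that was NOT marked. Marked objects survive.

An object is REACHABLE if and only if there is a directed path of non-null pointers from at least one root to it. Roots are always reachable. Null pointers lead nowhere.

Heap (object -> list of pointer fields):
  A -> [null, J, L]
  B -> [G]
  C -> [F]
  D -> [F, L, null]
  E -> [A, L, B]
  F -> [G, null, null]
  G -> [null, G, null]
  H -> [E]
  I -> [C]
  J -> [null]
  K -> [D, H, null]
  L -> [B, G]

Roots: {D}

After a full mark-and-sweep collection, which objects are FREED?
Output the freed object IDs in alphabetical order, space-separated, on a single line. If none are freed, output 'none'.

Roots: D
Mark D: refs=F L null, marked=D
Mark F: refs=G null null, marked=D F
Mark L: refs=B G, marked=D F L
Mark G: refs=null G null, marked=D F G L
Mark B: refs=G, marked=B D F G L
Unmarked (collected): A C E H I J K

Answer: A C E H I J K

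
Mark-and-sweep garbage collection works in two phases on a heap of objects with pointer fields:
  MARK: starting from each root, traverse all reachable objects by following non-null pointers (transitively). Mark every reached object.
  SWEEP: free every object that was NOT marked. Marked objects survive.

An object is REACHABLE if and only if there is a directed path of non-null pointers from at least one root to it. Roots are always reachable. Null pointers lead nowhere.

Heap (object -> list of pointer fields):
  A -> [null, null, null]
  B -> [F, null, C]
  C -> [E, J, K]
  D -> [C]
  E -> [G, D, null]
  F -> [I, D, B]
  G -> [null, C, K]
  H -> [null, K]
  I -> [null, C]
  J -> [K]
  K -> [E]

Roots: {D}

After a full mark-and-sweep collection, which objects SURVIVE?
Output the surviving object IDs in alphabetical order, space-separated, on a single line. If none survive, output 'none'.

Roots: D
Mark D: refs=C, marked=D
Mark C: refs=E J K, marked=C D
Mark E: refs=G D null, marked=C D E
Mark J: refs=K, marked=C D E J
Mark K: refs=E, marked=C D E J K
Mark G: refs=null C K, marked=C D E G J K
Unmarked (collected): A B F H I

Answer: C D E G J K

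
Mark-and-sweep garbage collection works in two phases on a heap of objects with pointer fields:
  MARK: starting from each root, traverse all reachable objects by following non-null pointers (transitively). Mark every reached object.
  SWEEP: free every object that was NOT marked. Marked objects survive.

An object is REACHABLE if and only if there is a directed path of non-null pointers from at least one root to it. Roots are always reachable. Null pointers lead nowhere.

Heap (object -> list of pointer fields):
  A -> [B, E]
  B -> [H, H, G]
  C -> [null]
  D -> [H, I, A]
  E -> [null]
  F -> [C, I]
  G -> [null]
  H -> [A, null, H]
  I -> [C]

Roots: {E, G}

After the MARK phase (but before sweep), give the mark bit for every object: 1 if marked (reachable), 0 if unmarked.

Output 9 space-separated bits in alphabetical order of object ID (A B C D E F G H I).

Roots: E G
Mark E: refs=null, marked=E
Mark G: refs=null, marked=E G
Unmarked (collected): A B C D F H I

Answer: 0 0 0 0 1 0 1 0 0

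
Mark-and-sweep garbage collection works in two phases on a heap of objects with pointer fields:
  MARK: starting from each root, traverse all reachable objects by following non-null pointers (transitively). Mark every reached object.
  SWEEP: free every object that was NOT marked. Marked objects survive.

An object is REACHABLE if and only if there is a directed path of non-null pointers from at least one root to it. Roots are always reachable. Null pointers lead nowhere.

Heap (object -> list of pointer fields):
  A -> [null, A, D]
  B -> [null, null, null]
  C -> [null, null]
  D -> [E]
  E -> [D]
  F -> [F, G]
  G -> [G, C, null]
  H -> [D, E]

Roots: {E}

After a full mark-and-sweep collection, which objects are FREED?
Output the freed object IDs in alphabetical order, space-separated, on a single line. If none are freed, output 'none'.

Roots: E
Mark E: refs=D, marked=E
Mark D: refs=E, marked=D E
Unmarked (collected): A B C F G H

Answer: A B C F G H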